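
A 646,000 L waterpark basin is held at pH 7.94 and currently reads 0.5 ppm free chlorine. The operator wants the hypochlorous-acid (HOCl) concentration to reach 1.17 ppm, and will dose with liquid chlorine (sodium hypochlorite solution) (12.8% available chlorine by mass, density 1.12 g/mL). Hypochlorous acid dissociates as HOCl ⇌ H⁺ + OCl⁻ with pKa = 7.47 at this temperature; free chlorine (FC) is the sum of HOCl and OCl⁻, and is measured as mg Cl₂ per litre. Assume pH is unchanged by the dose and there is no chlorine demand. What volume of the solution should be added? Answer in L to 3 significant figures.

[OCl⁻]/[HOCl] = 10^(pH − pKa) = 10^(7.94 − 7.47) = 2.951; fraction as HOCl = 1/(1 + 2.951) = 0.2531.
Free chlorine required for 1.17 ppm HOCl: 1.17 / 0.2531 = 4.623 ppm.
FC to add: 4.623 − 0.5 = 4.123 mg/L as Cl₂.
Cl₂ equivalent: 4.123 mg/L × 646,000 L = 2663 g.
Product at 12.8% available Cl: 2663 / 0.128 = 20,810 g.
Volume: 20,810 g ÷ 1.12 g/mL = 18,580 mL.

18.6 L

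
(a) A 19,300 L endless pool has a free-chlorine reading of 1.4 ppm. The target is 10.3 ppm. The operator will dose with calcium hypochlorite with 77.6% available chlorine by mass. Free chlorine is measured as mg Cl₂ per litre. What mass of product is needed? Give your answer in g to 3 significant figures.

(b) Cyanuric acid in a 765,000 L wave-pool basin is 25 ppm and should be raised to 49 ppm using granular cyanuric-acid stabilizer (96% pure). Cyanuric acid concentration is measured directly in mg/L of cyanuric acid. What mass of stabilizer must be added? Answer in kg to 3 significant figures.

(a) Chlorine deficit: 10.3 − 1.4 = 8.9 ppm = 8.9 mg/L as Cl₂.
(a) Cl₂ equivalent needed: 8.9 mg/L × 19,300 L = 171,800 mg = 171.8 g.
(a) Product at 77.6% available chlorine: 171.8 / 0.776 = 221.4 g.

(b) CYA to add: (49 − 25) = 24 mg/L × 765,000 L = 18,360 g cyanuric acid.
(b) At 96% purity: 18,360 / 0.96 = 19,120 g product.

(a) 221 g; (b) 19.1 kg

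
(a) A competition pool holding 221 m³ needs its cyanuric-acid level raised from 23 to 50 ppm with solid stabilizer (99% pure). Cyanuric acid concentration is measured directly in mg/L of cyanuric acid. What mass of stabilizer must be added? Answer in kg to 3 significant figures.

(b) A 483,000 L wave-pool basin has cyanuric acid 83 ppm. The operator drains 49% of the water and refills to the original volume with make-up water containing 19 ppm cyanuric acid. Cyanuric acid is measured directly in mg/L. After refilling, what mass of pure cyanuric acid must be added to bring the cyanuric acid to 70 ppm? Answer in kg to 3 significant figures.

(a) Volume: 221 m³ = 221,000 L.
(a) CYA to add: (50 − 23) = 27 mg/L × 221,000 L = 5967 g cyanuric acid.
(a) At 99% purity: 5967 / 0.99 = 6027 g product.

(b) After draining 49% and refilling: 83 × 0.51 + 19 × 0.49 = 51.64 ppm.
(b) Deficit to target: 70 − 51.64 = 18.36 mg/L.
(b) Mass: 18.36 mg/L × 483,000 L = 8868 g cyanuric acid.

(a) 6.03 kg; (b) 8.87 kg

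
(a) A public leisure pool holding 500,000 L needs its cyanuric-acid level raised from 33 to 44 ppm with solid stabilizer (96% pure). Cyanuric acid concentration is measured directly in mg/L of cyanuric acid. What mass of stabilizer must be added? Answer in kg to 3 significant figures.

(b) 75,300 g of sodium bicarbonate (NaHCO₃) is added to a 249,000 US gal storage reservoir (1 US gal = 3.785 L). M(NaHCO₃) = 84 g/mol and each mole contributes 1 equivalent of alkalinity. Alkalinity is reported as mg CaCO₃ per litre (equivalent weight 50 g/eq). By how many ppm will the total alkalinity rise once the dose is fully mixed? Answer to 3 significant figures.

(a) 5.73 kg; (b) 47.6 ppm

(a) CYA to add: (44 − 33) = 11 mg/L × 500,000 L = 5500 g cyanuric acid.
(a) At 96% purity: 5500 / 0.96 = 5729 g product.

(b) Volume: 249,000 US gal × 3.785 L/gal = 942,465 L.
(b) Moles of NaHCO₃: 75,300 g ÷ 84 g/mol = 896.4 mol → 896.4 eq of alkalinity.
(b) As CaCO₃: 896.4 eq × 50 g/eq = 44,820 g.
(b) Rise: 44,820 g / 942,465 L × 1000 = 47.56 mg/L.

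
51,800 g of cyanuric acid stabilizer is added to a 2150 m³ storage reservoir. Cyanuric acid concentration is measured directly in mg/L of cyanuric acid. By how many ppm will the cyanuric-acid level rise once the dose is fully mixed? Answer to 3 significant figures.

24.1 ppm

Volume: 2150 m³ = 2,150,000 L.
Rise: 51,800 g / 2,150,000 L × 1000 = 24.09 mg/L.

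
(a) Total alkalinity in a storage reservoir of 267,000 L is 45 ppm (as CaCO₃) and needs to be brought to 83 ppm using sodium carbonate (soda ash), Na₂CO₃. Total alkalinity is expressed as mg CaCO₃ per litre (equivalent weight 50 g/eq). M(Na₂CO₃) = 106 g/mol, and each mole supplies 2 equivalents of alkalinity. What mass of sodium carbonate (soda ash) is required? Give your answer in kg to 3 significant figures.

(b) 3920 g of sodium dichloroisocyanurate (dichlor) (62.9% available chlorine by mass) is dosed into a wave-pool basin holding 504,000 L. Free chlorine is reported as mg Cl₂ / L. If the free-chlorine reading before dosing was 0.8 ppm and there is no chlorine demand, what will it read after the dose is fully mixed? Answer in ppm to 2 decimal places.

(a) Alkalinity to add: (83 − 45) = 38 mg/L as CaCO₃ × 267,000 L = 10,150 g as CaCO₃.
(a) Equivalents: 10,150 g ÷ 50 g/eq = 202.9 eq.
(a) Each mole of Na₂CO₃ supplies 2 eq, so 202.9 / 2 = 101.5 mol.
(a) Mass: 101.5 mol × 106 g/mol = 10,750 g.

(b) Available chlorine delivered: 3920 g × 0.629 = 2466 g as Cl₂.
(b) Concentration rise: 2466 g / 504,000 L = 4.892 mg/L = 4.89 ppm.
(b) Final FC: 0.8 + 4.89 = 5.69 ppm.

(a) 10.8 kg; (b) 5.69 ppm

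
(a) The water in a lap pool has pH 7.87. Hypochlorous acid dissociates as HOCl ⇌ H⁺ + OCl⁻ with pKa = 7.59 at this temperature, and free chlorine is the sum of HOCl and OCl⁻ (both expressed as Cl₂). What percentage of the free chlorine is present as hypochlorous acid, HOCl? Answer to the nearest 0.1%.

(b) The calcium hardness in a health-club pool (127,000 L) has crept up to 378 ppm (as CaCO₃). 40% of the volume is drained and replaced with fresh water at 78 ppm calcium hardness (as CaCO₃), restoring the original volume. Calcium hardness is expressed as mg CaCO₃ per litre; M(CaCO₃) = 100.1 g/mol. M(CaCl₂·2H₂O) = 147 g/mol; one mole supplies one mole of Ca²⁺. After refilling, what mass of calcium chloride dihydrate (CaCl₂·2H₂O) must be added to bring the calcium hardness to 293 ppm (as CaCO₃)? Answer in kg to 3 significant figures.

(a) [OCl⁻]/[HOCl] = 10^(pH − pKa) = 10^(7.87 − 7.59) = 10^0.28 = 1.905.
(a) Fraction as HOCl = 1 / (1 + 1.905) = 0.3442.

(b) After draining 40% and refilling: 378 × 0.60 + 78 × 0.40 = 258 ppm.
(b) Deficit to target: 293 − 258 = 35 mg/L.
(b) As CaCO₃: 35 mg/L × 127,000 L = 4445 g; ÷ 100.1 = 44.41 mol Ca²⁺.
(b) Mass: 44.41 × 147 = 6528 g.

(a) 34.4%; (b) 6.53 kg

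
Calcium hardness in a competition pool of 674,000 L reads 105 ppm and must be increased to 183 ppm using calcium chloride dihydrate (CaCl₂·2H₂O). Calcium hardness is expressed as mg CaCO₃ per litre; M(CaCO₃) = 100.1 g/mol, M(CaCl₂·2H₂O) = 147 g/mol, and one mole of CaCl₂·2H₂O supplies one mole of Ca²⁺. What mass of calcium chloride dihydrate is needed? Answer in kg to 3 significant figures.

Hardness to add: (183 − 105) = 78 mg/L as CaCO₃ × 674,000 L = 52,570 g as CaCO₃.
Moles of Ca²⁺ (1 mol Ca²⁺ ≡ 1 mol CaCO₃): 52,570 / 100.1 g/mol = 525.2 mol.
Mass of CaCl₂·2H₂O: 525.2 × 147 = 77,200 g.

77.2 kg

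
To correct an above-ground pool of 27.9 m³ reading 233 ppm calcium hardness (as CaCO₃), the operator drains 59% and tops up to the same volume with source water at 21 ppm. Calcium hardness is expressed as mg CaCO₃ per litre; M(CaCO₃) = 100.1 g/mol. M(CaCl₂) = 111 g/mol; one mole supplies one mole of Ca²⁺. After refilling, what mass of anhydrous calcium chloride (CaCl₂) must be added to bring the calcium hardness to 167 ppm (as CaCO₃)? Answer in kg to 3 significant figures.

1.83 kg

Volume: 27.9 m³ = 27,900 L.
After draining 59% and refilling: 233 × 0.41 + 21 × 0.59 = 107.92 ppm.
Deficit to target: 167 − 107.92 = 59.08 mg/L.
As CaCO₃: 59.08 mg/L × 27,900 L = 1648 g; ÷ 100.1 = 16.47 mol Ca²⁺.
Mass: 16.47 × 111 = 1828 g.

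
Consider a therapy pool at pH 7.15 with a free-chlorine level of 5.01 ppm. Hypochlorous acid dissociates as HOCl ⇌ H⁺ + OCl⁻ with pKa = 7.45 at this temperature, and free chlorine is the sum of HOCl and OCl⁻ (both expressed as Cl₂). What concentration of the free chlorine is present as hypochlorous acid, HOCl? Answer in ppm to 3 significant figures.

3.34 ppm

[OCl⁻]/[HOCl] = 10^(pH − pKa) = 10^(7.15 − 7.45) = 10^-0.30 = 0.5012.
Fraction as HOCl = 1 / (1 + 0.5012) = 0.6661.
HOCl = 0.6661 × 5.01 ppm = 3.337 ppm.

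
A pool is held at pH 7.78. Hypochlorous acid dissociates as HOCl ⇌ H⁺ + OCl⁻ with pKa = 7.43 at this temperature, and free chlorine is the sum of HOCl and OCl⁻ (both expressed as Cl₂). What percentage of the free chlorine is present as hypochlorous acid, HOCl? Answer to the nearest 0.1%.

[OCl⁻]/[HOCl] = 10^(pH − pKa) = 10^(7.78 − 7.43) = 10^0.35 = 2.239.
Fraction as HOCl = 1 / (1 + 2.239) = 0.3088.

30.9%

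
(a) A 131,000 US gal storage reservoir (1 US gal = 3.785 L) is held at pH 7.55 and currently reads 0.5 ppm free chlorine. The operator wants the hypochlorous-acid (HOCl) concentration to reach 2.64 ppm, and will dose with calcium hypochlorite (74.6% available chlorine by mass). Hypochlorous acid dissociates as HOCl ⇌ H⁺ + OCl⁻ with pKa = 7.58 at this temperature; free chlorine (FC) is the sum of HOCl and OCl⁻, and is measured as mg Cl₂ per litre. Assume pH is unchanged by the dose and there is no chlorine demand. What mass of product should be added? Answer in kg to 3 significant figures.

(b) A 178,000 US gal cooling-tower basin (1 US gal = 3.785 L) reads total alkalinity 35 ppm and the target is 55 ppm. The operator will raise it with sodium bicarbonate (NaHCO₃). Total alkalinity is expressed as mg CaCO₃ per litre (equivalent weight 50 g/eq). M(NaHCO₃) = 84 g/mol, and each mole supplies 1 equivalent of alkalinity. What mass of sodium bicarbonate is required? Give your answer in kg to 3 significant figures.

(a) 3.06 kg; (b) 22.6 kg

(a) Volume: 131,000 US gal × 3.785 L/gal = 495,835 L.
(a) [OCl⁻]/[HOCl] = 10^(pH − pKa) = 10^(7.55 − 7.58) = 0.9333; fraction as HOCl = 1/(1 + 0.9333) = 0.5173.
(a) Free chlorine required for 2.64 ppm HOCl: 2.64 / 0.5173 = 5.104 ppm.
(a) FC to add: 5.104 − 0.5 = 4.604 mg/L as Cl₂.
(a) Cl₂ equivalent: 4.604 mg/L × 495,835 L = 2283 g.
(a) Product at 74.6% available Cl: 2283 / 0.746 = 3060 g.

(b) Volume: 178,000 US gal × 3.785 L/gal = 673,730 L.
(b) Alkalinity to add: (55 − 35) = 20 mg/L as CaCO₃ × 673,730 L = 13,470 g as CaCO₃.
(b) Equivalents: 13,470 g ÷ 50 g/eq = 269.5 eq.
(b) NaHCO₃ supplies 1 eq per mole → 269.5 mol.
(b) Mass: 269.5 mol × 84 g/mol = 22,640 g.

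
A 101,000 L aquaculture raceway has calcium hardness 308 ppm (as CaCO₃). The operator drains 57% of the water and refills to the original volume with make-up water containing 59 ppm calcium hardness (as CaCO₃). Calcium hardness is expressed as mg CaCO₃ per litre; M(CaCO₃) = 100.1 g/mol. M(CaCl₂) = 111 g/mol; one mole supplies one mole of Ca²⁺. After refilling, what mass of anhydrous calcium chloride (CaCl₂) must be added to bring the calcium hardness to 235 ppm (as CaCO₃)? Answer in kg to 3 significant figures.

After draining 57% and refilling: 308 × 0.43 + 59 × 0.57 = 166.07 ppm.
Deficit to target: 235 − 166.07 = 68.93 mg/L.
As CaCO₃: 68.93 mg/L × 101,000 L = 6962 g; ÷ 100.1 = 69.55 mol Ca²⁺.
Mass: 69.55 × 111 = 7720 g.

7.72 kg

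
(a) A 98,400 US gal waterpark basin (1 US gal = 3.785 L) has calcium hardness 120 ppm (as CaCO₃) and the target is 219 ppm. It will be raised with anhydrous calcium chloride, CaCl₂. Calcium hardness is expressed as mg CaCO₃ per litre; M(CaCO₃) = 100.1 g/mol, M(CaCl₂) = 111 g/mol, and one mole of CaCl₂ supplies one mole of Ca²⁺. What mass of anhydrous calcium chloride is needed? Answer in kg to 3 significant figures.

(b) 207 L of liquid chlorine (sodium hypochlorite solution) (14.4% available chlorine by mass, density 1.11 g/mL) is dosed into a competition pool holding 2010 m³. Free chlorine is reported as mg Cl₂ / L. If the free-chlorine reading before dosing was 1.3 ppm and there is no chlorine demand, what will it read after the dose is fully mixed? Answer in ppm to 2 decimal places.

(a) 40.9 kg; (b) 17.76 ppm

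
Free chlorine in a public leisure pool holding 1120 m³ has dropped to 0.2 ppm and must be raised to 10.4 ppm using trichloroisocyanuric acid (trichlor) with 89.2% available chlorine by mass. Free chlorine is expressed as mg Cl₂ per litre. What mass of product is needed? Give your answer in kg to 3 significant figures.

12.8 kg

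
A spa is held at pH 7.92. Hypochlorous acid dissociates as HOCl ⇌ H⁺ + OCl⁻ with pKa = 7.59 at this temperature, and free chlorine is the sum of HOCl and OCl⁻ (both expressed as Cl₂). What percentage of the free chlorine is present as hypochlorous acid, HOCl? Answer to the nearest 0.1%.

31.9%

[OCl⁻]/[HOCl] = 10^(pH − pKa) = 10^(7.92 − 7.59) = 10^0.33 = 2.138.
Fraction as HOCl = 1 / (1 + 2.138) = 0.3187.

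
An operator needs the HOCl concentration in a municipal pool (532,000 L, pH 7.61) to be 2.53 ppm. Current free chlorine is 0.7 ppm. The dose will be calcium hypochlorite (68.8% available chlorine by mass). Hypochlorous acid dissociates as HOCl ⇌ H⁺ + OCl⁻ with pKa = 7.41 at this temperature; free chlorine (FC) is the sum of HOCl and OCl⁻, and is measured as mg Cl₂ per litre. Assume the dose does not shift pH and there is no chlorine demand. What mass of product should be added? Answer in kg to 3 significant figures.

[OCl⁻]/[HOCl] = 10^(pH − pKa) = 10^(7.61 − 7.41) = 1.585; fraction as HOCl = 1/(1 + 1.585) = 0.3869.
Free chlorine required for 2.53 ppm HOCl: 2.53 / 0.3869 = 6.54 ppm.
FC to add: 6.54 − 0.7 = 5.84 mg/L as Cl₂.
Cl₂ equivalent: 5.84 mg/L × 532,000 L = 3107 g.
Product at 68.8% available Cl: 3107 / 0.688 = 4516 g.

4.52 kg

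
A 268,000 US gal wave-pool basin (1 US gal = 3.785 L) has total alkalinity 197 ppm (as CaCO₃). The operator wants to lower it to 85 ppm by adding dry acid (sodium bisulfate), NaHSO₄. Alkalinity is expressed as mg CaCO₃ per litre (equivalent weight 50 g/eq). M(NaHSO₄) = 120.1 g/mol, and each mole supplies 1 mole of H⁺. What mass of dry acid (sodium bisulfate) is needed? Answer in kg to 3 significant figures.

Volume: 268,000 US gal × 3.785 L/gal = 1,014,380 L.
Alkalinity to neutralize: (197 − 85) = 112 mg/L as CaCO₃ × 1,014,380 L = 113,600 g as CaCO₃.
Equivalents of H⁺ required: 113,600 ÷ 50 g/eq = 2272 eq = 2272 mol NaHSO₄.
Mass of NaHSO₄: 2272 × 120.1 = 272,900 g.

273 kg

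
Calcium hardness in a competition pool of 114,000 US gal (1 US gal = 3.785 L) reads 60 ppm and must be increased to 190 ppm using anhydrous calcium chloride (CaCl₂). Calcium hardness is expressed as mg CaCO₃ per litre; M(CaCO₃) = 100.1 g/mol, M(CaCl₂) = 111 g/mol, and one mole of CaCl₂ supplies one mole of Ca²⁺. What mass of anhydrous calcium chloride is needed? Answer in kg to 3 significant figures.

Volume: 114,000 US gal × 3.785 L/gal = 431,490 L.
Hardness to add: (190 − 60) = 130 mg/L as CaCO₃ × 431,490 L = 56,090 g as CaCO₃.
Moles of Ca²⁺ (1 mol Ca²⁺ ≡ 1 mol CaCO₃): 56,090 / 100.1 g/mol = 560.4 mol.
Mass of CaCl₂: 560.4 × 111 = 62,200 g.

62.2 kg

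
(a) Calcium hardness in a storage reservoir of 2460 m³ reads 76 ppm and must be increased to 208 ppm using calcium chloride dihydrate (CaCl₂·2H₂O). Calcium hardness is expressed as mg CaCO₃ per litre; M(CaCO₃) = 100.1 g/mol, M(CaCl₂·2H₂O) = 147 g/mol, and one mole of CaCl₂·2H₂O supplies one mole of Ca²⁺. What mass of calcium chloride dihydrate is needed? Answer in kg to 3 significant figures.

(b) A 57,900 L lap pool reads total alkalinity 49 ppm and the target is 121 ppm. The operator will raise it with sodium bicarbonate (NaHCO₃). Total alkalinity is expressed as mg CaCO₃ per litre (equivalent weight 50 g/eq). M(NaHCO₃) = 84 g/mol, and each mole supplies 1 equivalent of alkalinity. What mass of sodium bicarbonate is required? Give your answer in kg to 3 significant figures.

(a) Volume: 2460 m³ = 2,460,000 L.
(a) Hardness to add: (208 − 76) = 132 mg/L as CaCO₃ × 2,460,000 L = 324,700 g as CaCO₃.
(a) Moles of Ca²⁺ (1 mol Ca²⁺ ≡ 1 mol CaCO₃): 324,700 / 100.1 g/mol = 3244 mol.
(a) Mass of CaCl₂·2H₂O: 3244 × 147 = 476,900 g.

(b) Alkalinity to add: (121 − 49) = 72 mg/L as CaCO₃ × 57,900 L = 4169 g as CaCO₃.
(b) Equivalents: 4169 g ÷ 50 g/eq = 83.38 eq.
(b) NaHCO₃ supplies 1 eq per mole → 83.38 mol.
(b) Mass: 83.38 mol × 84 g/mol = 7004 g.

(a) 477 kg; (b) 7.00 kg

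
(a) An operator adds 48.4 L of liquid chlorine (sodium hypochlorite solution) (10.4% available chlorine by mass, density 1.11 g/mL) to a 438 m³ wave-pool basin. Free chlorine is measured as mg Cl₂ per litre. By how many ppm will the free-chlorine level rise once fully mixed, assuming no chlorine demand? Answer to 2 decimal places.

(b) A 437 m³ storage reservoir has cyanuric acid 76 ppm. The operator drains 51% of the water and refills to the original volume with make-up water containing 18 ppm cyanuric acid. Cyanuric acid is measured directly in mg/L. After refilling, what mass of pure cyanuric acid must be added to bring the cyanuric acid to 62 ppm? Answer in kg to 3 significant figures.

(a) Volume: 438 m³ = 438,000 L.
(a) Mass of solution: 48.4 L × 1000 mL/L × 1.11 g/mL = 53,720 g.
(a) Available chlorine delivered: 53,720 g × 0.104 = 5587 g as Cl₂.
(a) Concentration rise: 5587 g / 438,000 L = 12.76 mg/L = 12.76 ppm.

(b) Volume: 437 m³ = 437,000 L.
(b) After draining 51% and refilling: 76 × 0.49 + 18 × 0.51 = 46.42 ppm.
(b) Deficit to target: 62 − 46.42 = 15.58 mg/L.
(b) Mass: 15.58 mg/L × 437,000 L = 6808 g cyanuric acid.

(a) 12.76 ppm; (b) 6.81 kg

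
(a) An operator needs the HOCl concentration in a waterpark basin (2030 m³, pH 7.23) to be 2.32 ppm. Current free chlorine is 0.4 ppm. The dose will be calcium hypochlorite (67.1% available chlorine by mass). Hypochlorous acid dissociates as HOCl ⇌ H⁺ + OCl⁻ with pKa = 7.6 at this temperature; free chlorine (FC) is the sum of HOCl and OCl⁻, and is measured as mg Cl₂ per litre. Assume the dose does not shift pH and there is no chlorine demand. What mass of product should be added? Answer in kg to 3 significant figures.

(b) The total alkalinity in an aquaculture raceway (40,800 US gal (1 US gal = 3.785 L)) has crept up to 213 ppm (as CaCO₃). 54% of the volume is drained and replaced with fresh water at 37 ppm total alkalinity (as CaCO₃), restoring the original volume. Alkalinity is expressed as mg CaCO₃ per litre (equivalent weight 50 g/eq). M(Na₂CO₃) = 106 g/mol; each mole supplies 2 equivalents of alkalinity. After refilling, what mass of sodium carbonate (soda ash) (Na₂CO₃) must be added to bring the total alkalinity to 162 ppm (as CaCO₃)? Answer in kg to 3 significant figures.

(a) Volume: 2030 m³ = 2,030,000 L.
(a) [OCl⁻]/[HOCl] = 10^(pH − pKa) = 10^(7.23 − 7.6) = 0.4266; fraction as HOCl = 1/(1 + 0.4266) = 0.701.
(a) Free chlorine required for 2.32 ppm HOCl: 2.32 / 0.701 = 3.31 ppm.
(a) FC to add: 3.31 − 0.4 = 2.91 mg/L as Cl₂.
(a) Cl₂ equivalent: 2.91 mg/L × 2,030,000 L = 5907 g.
(a) Product at 67.1% available Cl: 5907 / 0.671 = 8803 g.

(b) Volume: 40,800 US gal × 3.785 L/gal = 154,428 L.
(b) After draining 54% and refilling: 213 × 0.46 + 37 × 0.54 = 117.96 ppm.
(b) Deficit to target: 162 − 117.96 = 44.04 mg/L.
(b) As CaCO₃: 44.04 mg/L × 154,428 L = 6801 g; ÷ 50 g/eq ÷ 2 = 68.01 mol Na₂CO₃.
(b) Mass: 68.01 × 106 = 7209 g.

(a) 8.80 kg; (b) 7.21 kg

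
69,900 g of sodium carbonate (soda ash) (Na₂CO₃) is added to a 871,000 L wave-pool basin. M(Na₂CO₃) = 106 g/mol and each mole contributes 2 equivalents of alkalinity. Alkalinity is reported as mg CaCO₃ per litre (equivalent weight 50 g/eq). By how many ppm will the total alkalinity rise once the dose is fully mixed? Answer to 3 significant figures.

Moles of Na₂CO₃: 69,900 g ÷ 106 g/mol = 659.4 mol → 1319 eq of alkalinity.
As CaCO₃: 1319 eq × 50 g/eq = 65,940 g.
Rise: 65,940 g / 871,000 L × 1000 = 75.71 mg/L.

75.7 ppm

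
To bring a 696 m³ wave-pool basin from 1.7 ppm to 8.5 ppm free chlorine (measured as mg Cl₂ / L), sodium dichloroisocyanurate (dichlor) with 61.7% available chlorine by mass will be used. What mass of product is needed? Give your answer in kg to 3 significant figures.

7.67 kg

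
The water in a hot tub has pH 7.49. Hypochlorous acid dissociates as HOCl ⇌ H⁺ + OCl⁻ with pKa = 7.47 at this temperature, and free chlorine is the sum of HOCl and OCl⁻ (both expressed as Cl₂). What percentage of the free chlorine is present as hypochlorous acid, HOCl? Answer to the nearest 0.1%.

48.8%

[OCl⁻]/[HOCl] = 10^(pH − pKa) = 10^(7.49 − 7.47) = 10^0.02 = 1.047.
Fraction as HOCl = 1 / (1 + 1.047) = 0.4885.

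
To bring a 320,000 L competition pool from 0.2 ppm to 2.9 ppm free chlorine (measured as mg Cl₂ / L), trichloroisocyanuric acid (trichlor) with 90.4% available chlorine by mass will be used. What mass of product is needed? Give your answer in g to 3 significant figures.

Chlorine deficit: 2.9 − 0.2 = 2.7 ppm = 2.7 mg/L as Cl₂.
Cl₂ equivalent needed: 2.7 mg/L × 320,000 L = 864,000 mg = 864 g.
Product at 90.4% available chlorine: 864 / 0.904 = 955.8 g.

956 g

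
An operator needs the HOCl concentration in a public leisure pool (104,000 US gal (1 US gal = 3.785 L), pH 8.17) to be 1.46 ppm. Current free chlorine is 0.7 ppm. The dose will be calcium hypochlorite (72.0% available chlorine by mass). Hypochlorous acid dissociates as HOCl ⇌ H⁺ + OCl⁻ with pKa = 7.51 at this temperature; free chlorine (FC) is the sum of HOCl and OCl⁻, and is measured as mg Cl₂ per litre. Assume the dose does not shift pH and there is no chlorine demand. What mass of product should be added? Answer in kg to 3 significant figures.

4.06 kg

Volume: 104,000 US gal × 3.785 L/gal = 393,640 L.
[OCl⁻]/[HOCl] = 10^(pH − pKa) = 10^(8.17 − 7.51) = 4.571; fraction as HOCl = 1/(1 + 4.571) = 0.1795.
Free chlorine required for 1.46 ppm HOCl: 1.46 / 0.1795 = 8.133 ppm.
FC to add: 8.133 − 0.7 = 7.433 mg/L as Cl₂.
Cl₂ equivalent: 7.433 mg/L × 393,640 L = 2926 g.
Product at 72.0% available Cl: 2926 / 0.72 = 4064 g.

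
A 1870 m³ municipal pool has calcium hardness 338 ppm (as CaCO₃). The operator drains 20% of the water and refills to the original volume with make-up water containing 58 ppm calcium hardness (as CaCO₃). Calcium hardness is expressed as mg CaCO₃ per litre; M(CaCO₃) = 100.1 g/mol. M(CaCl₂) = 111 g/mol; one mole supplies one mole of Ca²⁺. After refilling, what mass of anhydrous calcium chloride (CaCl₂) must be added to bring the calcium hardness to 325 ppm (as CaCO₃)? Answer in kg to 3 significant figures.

89.2 kg

Volume: 1870 m³ = 1,870,000 L.
After draining 20% and refilling: 338 × 0.80 + 58 × 0.20 = 282 ppm.
Deficit to target: 325 − 282 = 43 mg/L.
As CaCO₃: 43 mg/L × 1,870,000 L = 80,410 g; ÷ 100.1 = 803.3 mol Ca²⁺.
Mass: 803.3 × 111 = 89,170 g.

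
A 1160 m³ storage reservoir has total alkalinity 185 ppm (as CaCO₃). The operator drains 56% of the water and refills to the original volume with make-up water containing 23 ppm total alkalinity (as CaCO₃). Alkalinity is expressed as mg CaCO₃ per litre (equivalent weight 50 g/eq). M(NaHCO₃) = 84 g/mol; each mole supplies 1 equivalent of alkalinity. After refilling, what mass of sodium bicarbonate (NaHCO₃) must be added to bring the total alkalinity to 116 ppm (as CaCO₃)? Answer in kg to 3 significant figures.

Volume: 1160 m³ = 1,160,000 L.
After draining 56% and refilling: 185 × 0.44 + 23 × 0.56 = 94.28 ppm.
Deficit to target: 116 − 94.28 = 21.72 mg/L.
As CaCO₃: 21.72 mg/L × 1,160,000 L = 25,200 g; ÷ 50 g/eq ÷ 1 = 503.9 mol NaHCO₃.
Mass: 503.9 × 84 = 42,330 g.

42.3 kg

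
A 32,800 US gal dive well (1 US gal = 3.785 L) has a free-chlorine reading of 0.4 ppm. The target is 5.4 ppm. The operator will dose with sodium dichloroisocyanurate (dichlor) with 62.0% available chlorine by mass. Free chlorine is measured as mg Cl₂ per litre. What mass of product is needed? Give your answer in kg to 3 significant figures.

1.00 kg

Volume: 32,800 US gal × 3.785 L/gal = 124,148 L.
Chlorine deficit: 5.4 − 0.4 = 5 ppm = 5 mg/L as Cl₂.
Cl₂ equivalent needed: 5 mg/L × 124,148 L = 620,700 mg = 620.7 g.
Product at 62.0% available chlorine: 620.7 / 0.62 = 1001 g.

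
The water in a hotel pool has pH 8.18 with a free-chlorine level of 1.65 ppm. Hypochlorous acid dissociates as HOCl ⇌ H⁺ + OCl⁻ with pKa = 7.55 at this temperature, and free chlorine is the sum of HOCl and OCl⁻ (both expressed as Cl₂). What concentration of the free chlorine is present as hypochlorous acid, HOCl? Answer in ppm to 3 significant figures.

0.313 ppm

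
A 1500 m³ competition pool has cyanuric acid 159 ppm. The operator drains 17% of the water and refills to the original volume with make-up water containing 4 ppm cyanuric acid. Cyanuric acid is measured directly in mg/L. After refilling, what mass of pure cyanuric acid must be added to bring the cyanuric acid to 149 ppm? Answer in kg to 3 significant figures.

Volume: 1500 m³ = 1,500,000 L.
After draining 17% and refilling: 159 × 0.83 + 4 × 0.17 = 132.65 ppm.
Deficit to target: 149 − 132.65 = 16.35 mg/L.
Mass: 16.35 mg/L × 1,500,000 L = 24,520 g cyanuric acid.

24.5 kg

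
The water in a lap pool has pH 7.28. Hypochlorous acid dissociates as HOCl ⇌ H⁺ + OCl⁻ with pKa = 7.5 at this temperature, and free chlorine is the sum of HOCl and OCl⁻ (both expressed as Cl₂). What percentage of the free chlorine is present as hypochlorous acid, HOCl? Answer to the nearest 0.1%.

[OCl⁻]/[HOCl] = 10^(pH − pKa) = 10^(7.28 − 7.5) = 10^-0.22 = 0.6026.
Fraction as HOCl = 1 / (1 + 0.6026) = 0.624.

62.4%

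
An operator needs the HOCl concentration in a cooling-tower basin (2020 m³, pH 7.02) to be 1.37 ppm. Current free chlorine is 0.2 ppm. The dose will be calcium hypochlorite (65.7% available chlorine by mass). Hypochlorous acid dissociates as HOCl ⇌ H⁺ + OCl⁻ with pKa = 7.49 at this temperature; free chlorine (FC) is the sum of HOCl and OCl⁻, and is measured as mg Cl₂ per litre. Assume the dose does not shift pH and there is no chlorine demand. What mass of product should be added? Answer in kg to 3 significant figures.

Volume: 2020 m³ = 2,020,000 L.
[OCl⁻]/[HOCl] = 10^(pH − pKa) = 10^(7.02 − 7.49) = 0.3388; fraction as HOCl = 1/(1 + 0.3388) = 0.7469.
Free chlorine required for 1.37 ppm HOCl: 1.37 / 0.7469 = 1.834 ppm.
FC to add: 1.834 − 0.2 = 1.634 mg/L as Cl₂.
Cl₂ equivalent: 1.634 mg/L × 2,020,000 L = 3301 g.
Product at 65.7% available Cl: 3301 / 0.657 = 5025 g.

5.02 kg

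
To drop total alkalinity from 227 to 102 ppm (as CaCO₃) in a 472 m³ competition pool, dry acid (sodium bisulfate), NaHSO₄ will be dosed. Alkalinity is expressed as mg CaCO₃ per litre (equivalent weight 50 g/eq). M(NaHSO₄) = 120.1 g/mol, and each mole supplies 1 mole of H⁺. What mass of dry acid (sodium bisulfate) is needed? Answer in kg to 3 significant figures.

142 kg

Volume: 472 m³ = 472,000 L.
Alkalinity to neutralize: (227 − 102) = 125 mg/L as CaCO₃ × 472,000 L = 59,000 g as CaCO₃.
Equivalents of H⁺ required: 59,000 ÷ 50 g/eq = 1180 eq = 1180 mol NaHSO₄.
Mass of NaHSO₄: 1180 × 120.1 = 141,700 g.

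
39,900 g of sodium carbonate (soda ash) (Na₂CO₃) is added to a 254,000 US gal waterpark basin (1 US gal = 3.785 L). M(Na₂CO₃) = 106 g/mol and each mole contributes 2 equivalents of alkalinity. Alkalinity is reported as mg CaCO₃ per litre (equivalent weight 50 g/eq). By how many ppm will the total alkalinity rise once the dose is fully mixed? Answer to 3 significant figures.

Volume: 254,000 US gal × 3.785 L/gal = 961,390 L.
Moles of Na₂CO₃: 39,900 g ÷ 106 g/mol = 376.4 mol → 752.8 eq of alkalinity.
As CaCO₃: 752.8 eq × 50 g/eq = 37,640 g.
Rise: 37,640 g / 961,390 L × 1000 = 39.15 mg/L.

39.2 ppm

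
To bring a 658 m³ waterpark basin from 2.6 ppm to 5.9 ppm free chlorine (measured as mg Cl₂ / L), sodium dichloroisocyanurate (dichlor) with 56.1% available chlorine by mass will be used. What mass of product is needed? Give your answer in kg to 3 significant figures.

Volume: 658 m³ = 658,000 L.
Chlorine deficit: 5.9 − 2.6 = 3.3 ppm = 3.3 mg/L as Cl₂.
Cl₂ equivalent needed: 3.3 mg/L × 658,000 L = 2,171,000 mg = 2171 g.
Product at 56.1% available chlorine: 2171 / 0.561 = 3871 g.

3.87 kg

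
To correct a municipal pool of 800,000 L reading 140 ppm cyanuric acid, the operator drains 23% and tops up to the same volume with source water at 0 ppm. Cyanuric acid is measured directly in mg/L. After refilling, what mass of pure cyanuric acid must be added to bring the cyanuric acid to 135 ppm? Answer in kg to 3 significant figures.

21.8 kg

After draining 23% and refilling: 140 × 0.77 + 0 × 0.23 = 107.8 ppm.
Deficit to target: 135 − 107.8 = 27.2 mg/L.
Mass: 27.2 mg/L × 800,000 L = 21,760 g cyanuric acid.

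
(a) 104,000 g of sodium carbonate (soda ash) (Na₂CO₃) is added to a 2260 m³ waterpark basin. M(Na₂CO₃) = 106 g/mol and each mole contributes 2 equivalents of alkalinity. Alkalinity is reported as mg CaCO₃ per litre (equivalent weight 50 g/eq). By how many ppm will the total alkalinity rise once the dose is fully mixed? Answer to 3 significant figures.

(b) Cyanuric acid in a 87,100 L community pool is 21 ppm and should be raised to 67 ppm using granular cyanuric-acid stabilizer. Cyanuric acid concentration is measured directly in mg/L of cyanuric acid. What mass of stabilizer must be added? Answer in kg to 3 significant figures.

(a) Volume: 2260 m³ = 2,260,000 L.
(a) Moles of Na₂CO₃: 104,000 g ÷ 106 g/mol = 981.1 mol → 1962 eq of alkalinity.
(a) As CaCO₃: 1962 eq × 50 g/eq = 98,110 g.
(a) Rise: 98,110 g / 2,260,000 L × 1000 = 43.41 mg/L.

(b) CYA to add: (67 − 21) = 46 mg/L × 87,100 L = 4007 g cyanuric acid.

(a) 43.4 ppm; (b) 4.01 kg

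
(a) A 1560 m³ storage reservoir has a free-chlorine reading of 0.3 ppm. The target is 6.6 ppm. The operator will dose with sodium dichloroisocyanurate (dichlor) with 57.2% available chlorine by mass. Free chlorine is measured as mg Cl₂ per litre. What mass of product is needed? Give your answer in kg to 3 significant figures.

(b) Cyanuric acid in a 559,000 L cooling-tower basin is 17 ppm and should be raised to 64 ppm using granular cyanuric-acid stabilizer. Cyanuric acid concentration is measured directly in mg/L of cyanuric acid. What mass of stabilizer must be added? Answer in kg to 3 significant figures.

(a) 17.2 kg; (b) 26.3 kg

(a) Volume: 1560 m³ = 1,560,000 L.
(a) Chlorine deficit: 6.6 − 0.3 = 6.3 ppm = 6.3 mg/L as Cl₂.
(a) Cl₂ equivalent needed: 6.3 mg/L × 1,560,000 L = 9,828,000 mg = 9828 g.
(a) Product at 57.2% available chlorine: 9828 / 0.572 = 17,180 g.

(b) CYA to add: (64 − 17) = 47 mg/L × 559,000 L = 26,270 g cyanuric acid.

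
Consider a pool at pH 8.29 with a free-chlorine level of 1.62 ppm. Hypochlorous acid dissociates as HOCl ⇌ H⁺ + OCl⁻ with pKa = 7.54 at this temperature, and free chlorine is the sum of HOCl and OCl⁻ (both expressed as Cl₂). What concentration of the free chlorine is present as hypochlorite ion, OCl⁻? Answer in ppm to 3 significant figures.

1.38 ppm

[OCl⁻]/[HOCl] = 10^(pH − pKa) = 10^(8.29 − 7.54) = 10^0.75 = 5.623.
Fraction as HOCl = 1 / (1 + 5.623) = 0.151.
OCl⁻ = (1 − 0.151) × 1.62 ppm = 1.375 ppm.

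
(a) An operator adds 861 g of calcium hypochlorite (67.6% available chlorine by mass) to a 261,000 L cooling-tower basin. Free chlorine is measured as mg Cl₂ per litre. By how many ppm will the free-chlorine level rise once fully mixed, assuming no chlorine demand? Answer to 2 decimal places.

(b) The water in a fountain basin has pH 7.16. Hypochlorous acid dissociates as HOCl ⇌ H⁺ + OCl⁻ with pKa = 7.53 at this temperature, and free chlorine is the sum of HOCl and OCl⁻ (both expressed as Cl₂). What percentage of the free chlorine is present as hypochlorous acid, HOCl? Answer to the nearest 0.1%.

(a) Available chlorine delivered: 861 g × 0.676 = 582 g as Cl₂.
(a) Concentration rise: 582 g / 261,000 L = 2.23 mg/L = 2.23 ppm.

(b) [OCl⁻]/[HOCl] = 10^(pH − pKa) = 10^(7.16 − 7.53) = 10^-0.37 = 0.4266.
(b) Fraction as HOCl = 1 / (1 + 0.4266) = 0.701.

(a) 2.23 ppm; (b) 70.1%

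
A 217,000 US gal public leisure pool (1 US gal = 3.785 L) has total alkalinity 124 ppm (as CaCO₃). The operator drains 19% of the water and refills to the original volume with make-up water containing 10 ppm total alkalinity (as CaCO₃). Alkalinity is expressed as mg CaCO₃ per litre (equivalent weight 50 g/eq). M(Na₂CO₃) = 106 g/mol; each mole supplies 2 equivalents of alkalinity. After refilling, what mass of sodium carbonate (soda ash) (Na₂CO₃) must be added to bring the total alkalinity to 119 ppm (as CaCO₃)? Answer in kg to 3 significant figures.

14.5 kg

Volume: 217,000 US gal × 3.785 L/gal = 821,345 L.
After draining 19% and refilling: 124 × 0.81 + 10 × 0.19 = 102.34 ppm.
Deficit to target: 119 − 102.34 = 16.66 mg/L.
As CaCO₃: 16.66 mg/L × 821,345 L = 13,680 g; ÷ 50 g/eq ÷ 2 = 136.8 mol Na₂CO₃.
Mass: 136.8 × 106 = 14,500 g.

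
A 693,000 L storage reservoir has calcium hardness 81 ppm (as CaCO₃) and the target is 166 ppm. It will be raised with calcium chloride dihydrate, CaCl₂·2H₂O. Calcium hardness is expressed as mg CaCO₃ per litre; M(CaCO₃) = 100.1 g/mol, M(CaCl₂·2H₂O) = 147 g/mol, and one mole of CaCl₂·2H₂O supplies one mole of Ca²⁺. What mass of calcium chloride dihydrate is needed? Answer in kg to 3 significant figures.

Hardness to add: (166 − 81) = 85 mg/L as CaCO₃ × 693,000 L = 58,900 g as CaCO₃.
Moles of Ca²⁺ (1 mol Ca²⁺ ≡ 1 mol CaCO₃): 58,900 / 100.1 g/mol = 588.5 mol.
Mass of CaCl₂·2H₂O: 588.5 × 147 = 86,500 g.

86.5 kg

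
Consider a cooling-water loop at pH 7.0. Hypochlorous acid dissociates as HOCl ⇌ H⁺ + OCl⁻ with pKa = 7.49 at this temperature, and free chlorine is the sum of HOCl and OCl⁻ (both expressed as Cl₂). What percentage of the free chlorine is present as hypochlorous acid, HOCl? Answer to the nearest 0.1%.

75.6%

[OCl⁻]/[HOCl] = 10^(pH − pKa) = 10^(7.0 − 7.49) = 10^-0.49 = 0.3236.
Fraction as HOCl = 1 / (1 + 0.3236) = 0.7555.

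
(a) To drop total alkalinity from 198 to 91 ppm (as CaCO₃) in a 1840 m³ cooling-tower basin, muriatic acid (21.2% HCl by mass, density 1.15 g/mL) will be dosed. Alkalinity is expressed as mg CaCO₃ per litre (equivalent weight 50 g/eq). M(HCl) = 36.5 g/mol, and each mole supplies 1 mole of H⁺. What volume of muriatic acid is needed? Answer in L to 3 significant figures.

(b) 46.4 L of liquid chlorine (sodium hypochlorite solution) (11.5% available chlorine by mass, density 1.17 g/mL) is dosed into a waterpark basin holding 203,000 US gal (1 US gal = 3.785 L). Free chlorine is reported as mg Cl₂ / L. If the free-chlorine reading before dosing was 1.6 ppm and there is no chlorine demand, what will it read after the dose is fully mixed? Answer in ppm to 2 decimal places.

(a) Volume: 1840 m³ = 1,840,000 L.
(a) Alkalinity to neutralize: (198 − 91) = 107 mg/L as CaCO₃ × 1,840,000 L = 196,900 g as CaCO₃.
(a) Equivalents of H⁺ required: 196,900 ÷ 50 g/eq = 3938 eq = 3938 mol HCl.
(a) Mass of HCl: 3938 × 36.5 = 143,700 g.
(a) Mass of 21.2% solution: 143,700 / 0.212 = 677,900 g.
(a) Volume: 677,900 g ÷ 1.15 g/mL = 589,500 mL.

(b) Volume: 203,000 US gal × 3.785 L/gal = 768,355 L.
(b) Mass of solution: 46.4 L × 1000 mL/L × 1.17 g/mL = 54,290 g.
(b) Available chlorine delivered: 54,290 g × 0.115 = 6243 g as Cl₂.
(b) Concentration rise: 6243 g / 768,355 L = 8.125 mg/L = 8.13 ppm.
(b) Final FC: 1.6 + 8.13 = 9.73 ppm.

(a) 590 L; (b) 9.73 ppm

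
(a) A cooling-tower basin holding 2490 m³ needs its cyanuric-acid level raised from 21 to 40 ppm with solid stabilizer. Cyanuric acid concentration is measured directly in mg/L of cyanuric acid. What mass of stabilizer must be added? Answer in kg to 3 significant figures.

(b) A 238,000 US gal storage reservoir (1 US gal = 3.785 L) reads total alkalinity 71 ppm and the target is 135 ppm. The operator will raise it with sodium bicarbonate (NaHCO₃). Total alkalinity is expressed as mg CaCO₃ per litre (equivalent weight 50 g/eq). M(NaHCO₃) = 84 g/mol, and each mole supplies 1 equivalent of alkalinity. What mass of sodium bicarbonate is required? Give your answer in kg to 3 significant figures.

(a) Volume: 2490 m³ = 2,490,000 L.
(a) CYA to add: (40 − 21) = 19 mg/L × 2,490,000 L = 47,310 g cyanuric acid.

(b) Volume: 238,000 US gal × 3.785 L/gal = 900,830 L.
(b) Alkalinity to add: (135 − 71) = 64 mg/L as CaCO₃ × 900,830 L = 57,650 g as CaCO₃.
(b) Equivalents: 57,650 g ÷ 50 g/eq = 1153 eq.
(b) NaHCO₃ supplies 1 eq per mole → 1153 mol.
(b) Mass: 1153 mol × 84 g/mol = 96,860 g.

(a) 47.3 kg; (b) 96.9 kg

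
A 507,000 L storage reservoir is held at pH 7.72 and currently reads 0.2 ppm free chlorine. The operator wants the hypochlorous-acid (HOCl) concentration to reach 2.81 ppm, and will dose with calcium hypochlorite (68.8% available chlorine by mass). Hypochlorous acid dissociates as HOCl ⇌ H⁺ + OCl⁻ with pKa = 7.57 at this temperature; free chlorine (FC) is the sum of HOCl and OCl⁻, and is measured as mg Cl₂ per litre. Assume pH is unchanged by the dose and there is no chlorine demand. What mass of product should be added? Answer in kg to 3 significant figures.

4.85 kg

[OCl⁻]/[HOCl] = 10^(pH − pKa) = 10^(7.72 − 7.57) = 1.413; fraction as HOCl = 1/(1 + 1.413) = 0.4145.
Free chlorine required for 2.81 ppm HOCl: 2.81 / 0.4145 = 6.779 ppm.
FC to add: 6.779 − 0.2 = 6.579 mg/L as Cl₂.
Cl₂ equivalent: 6.579 mg/L × 507,000 L = 3336 g.
Product at 68.8% available Cl: 3336 / 0.688 = 4848 g.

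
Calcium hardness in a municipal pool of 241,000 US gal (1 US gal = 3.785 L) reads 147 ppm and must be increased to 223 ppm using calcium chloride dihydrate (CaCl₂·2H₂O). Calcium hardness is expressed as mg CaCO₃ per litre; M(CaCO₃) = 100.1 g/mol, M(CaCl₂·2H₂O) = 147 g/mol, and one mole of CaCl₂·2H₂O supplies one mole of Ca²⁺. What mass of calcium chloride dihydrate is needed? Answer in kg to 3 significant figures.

102 kg

Volume: 241,000 US gal × 3.785 L/gal = 912,185 L.
Hardness to add: (223 − 147) = 76 mg/L as CaCO₃ × 912,185 L = 69,330 g as CaCO₃.
Moles of Ca²⁺ (1 mol Ca²⁺ ≡ 1 mol CaCO₃): 69,330 / 100.1 g/mol = 692.6 mol.
Mass of CaCl₂·2H₂O: 692.6 × 147 = 101,800 g.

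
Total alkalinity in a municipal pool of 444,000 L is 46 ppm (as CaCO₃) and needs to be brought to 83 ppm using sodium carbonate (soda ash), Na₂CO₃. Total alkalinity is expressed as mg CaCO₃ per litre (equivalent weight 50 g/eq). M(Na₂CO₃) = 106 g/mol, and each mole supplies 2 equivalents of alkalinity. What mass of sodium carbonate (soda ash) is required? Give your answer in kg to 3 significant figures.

17.4 kg

Alkalinity to add: (83 − 46) = 37 mg/L as CaCO₃ × 444,000 L = 16,430 g as CaCO₃.
Equivalents: 16,430 g ÷ 50 g/eq = 328.6 eq.
Each mole of Na₂CO₃ supplies 2 eq, so 328.6 / 2 = 164.3 mol.
Mass: 164.3 mol × 106 g/mol = 17,410 g.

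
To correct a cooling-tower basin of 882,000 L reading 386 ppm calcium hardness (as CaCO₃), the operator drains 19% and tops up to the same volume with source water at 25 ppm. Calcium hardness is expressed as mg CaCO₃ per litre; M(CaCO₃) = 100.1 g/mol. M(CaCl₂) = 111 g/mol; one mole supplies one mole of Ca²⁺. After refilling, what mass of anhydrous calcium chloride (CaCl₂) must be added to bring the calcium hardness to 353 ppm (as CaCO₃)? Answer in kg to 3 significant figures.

After draining 19% and refilling: 386 × 0.81 + 25 × 0.19 = 317.41 ppm.
Deficit to target: 353 − 317.41 = 35.59 mg/L.
As CaCO₃: 35.59 mg/L × 882,000 L = 31,390 g; ÷ 100.1 = 313.6 mol Ca²⁺.
Mass: 313.6 × 111 = 34,810 g.

34.8 kg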